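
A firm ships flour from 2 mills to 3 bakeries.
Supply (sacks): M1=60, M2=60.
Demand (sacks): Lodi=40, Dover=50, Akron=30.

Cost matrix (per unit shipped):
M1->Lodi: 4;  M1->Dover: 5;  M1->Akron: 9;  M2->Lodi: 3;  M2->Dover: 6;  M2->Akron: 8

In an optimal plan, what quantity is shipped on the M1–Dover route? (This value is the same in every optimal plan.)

Optimal shipments:
  M1 to Lodi: 10 sacks
  M1 to Dover: 50 sacks
  M2 to Lodi: 30 sacks
  M2 to Akron: 30 sacks
Total cost = 620.
So M1→Dover carries 50 sacks.

50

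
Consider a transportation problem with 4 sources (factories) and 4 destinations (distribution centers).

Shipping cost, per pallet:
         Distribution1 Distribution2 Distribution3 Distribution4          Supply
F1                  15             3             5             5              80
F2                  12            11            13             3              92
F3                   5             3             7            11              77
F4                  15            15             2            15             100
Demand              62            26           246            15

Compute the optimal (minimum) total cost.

A cheapest plan:
  F1->Distribution3: 80 × 5 = 400
  F2->Distribution1: 11 × 12 = 132
  F2->Distribution3: 66 × 13 = 858
  F2->Distribution4: 15 × 3 = 45
  F3->Distribution1: 51 × 5 = 255
  F3->Distribution2: 26 × 3 = 78
  F4->Distribution3: 100 × 2 = 200
Total = 400 + 132 + 858 + 45 + 255 + 78 + 200 = 1968.
(Supply check: F1 ships 80; F2 ships 92; F3 ships 77; F4 ships 100.)

1968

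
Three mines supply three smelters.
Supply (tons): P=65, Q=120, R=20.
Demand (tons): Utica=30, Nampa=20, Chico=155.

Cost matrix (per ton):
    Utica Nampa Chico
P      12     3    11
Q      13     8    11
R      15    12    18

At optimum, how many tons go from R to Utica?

20

Optimal shipments:
  P→Utica: 10 × 12 = 120
  P→Nampa: 20 × 3 = 60
  P→Chico: 35 × 11 = 385
  Q→Chico: 120 × 11 = 1320
  R→Utica: 20 × 15 = 300
Total cost = 2185.
So R→Utica carries 20 tons.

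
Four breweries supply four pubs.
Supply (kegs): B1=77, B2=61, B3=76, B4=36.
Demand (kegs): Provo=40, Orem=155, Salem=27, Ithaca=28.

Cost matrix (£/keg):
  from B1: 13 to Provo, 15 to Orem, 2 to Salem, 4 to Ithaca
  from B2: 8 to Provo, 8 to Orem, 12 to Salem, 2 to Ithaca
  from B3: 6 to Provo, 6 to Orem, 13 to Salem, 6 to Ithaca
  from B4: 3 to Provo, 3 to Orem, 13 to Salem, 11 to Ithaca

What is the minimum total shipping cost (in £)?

1504

An optimal shipping plan:
  B1–Provo: 22 × £13 = £286
  B1–Salem: 27 × £2 = £54
  B1–Ithaca: 28 × £4 = £112
  B2–Orem: 61 × £8 = £488
  B3–Provo: 18 × £6 = £108
  B3–Orem: 58 × £6 = £348
  B4–Orem: 36 × £3 = £108
Total = 286 + 54 + 112 + 488 + 108 + 348 + 108 = £1504.
(Supply check: B1 ships 77; B2 ships 61; B3 ships 76; B4 ships 36.)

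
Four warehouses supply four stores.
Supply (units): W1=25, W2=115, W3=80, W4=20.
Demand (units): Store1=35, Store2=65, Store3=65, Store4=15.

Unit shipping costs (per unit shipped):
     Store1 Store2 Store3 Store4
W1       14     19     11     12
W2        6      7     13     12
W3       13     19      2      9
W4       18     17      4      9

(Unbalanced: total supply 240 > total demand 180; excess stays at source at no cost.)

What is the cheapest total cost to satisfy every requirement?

930

A cheapest plan:
  W2 to Store1: 35 × 6 = 210
  W2 to Store2: 65 × 7 = 455
  W3 to Store3: 65 × 2 = 130
  W4 to Store4: 15 × 9 = 135
Total = 210 + 455 + 130 + 135 = 930.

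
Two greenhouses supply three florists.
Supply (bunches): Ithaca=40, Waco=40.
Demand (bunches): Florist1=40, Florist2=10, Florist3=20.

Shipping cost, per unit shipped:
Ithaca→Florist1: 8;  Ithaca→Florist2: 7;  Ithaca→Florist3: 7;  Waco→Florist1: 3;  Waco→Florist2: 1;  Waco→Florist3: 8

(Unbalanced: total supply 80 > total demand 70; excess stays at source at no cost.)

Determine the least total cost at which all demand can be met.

320

A cheapest plan:
  Ithaca→Florist1: 10 × 8 = 80
  Ithaca→Florist3: 20 × 7 = 140
  Waco→Florist1: 30 × 3 = 90
  Waco→Florist2: 10 × 1 = 10
Total = 80 + 140 + 90 + 10 = 320.
(Supply check: Ithaca ships 30; Waco ships 40.)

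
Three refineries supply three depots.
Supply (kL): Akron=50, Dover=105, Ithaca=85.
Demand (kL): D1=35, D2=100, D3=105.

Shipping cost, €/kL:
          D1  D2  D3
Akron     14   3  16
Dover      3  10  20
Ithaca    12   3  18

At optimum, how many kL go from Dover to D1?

The minimum-cost plan:
  Akron->D2: 15 × €3 = €45
  Akron->D3: 35 × €16 = €560
  Dover->D1: 35 × €3 = €105
  Dover->D3: 70 × €20 = €1400
  Ithaca->D2: 85 × €3 = €255
Total cost = €2365.
So Dover→D1 carries 35 kL.

35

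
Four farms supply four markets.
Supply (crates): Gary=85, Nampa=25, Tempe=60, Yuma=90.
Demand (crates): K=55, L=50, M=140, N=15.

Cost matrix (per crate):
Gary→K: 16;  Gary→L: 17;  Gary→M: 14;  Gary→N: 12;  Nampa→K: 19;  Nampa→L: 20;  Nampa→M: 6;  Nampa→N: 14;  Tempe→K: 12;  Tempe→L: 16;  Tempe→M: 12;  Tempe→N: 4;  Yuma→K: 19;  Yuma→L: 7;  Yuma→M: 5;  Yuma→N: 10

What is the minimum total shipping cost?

A cheapest plan:
  Gary→K: 10 × 16 = 160
  Gary→M: 75 × 14 = 1050
  Nampa→M: 25 × 6 = 150
  Tempe→K: 45 × 12 = 540
  Tempe→N: 15 × 4 = 60
  Yuma→L: 50 × 7 = 350
  Yuma→M: 40 × 5 = 200
Total = 160 + 1050 + 150 + 540 + 60 + 350 + 200 = 2510.
(Supply check: Gary ships 85; Nampa ships 25; Tempe ships 60; Yuma ships 90.)

2510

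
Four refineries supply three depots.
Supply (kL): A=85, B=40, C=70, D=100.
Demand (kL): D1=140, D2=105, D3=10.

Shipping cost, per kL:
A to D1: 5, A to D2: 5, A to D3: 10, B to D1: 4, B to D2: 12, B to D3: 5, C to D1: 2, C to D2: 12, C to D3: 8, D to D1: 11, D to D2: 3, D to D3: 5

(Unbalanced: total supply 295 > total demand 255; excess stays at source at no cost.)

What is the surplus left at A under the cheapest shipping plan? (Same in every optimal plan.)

Minimum-cost shipments:
  A–D1: 40 × 5 = 200
  A–D2: 5 × 5 = 25
  B–D1: 30 × 4 = 120
  B–D3: 10 × 5 = 50
  C–D1: 70 × 2 = 140
  D–D2: 100 × 3 = 300
Total cost = 835.
A ships 45 of its 85, leaving 40.

40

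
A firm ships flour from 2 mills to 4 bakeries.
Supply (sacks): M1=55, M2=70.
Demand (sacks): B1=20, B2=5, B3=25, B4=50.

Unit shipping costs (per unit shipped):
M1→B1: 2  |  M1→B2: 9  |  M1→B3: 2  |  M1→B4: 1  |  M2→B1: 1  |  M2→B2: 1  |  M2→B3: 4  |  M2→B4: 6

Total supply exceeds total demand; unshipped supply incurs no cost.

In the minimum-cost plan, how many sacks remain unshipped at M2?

25

Minimum-cost shipments:
  M1->B3: 5 sacks
  M1->B4: 50 sacks
  M2->B1: 20 sacks
  M2->B2: 5 sacks
  M2->B3: 20 sacks
Total cost = 165.
M2 ships 45 of its 70, leaving 25.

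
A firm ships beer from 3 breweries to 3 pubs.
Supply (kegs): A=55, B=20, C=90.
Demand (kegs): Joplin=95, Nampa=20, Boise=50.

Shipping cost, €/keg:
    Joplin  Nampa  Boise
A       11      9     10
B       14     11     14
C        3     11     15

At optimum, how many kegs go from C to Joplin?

90

The minimum-cost plan:
  A to Joplin: 5 × €11 = €55
  A to Boise: 50 × €10 = €500
  B to Nampa: 20 × €11 = €220
  C to Joplin: 90 × €3 = €270
Total cost = €1045.
So C→Joplin carries 90 kegs.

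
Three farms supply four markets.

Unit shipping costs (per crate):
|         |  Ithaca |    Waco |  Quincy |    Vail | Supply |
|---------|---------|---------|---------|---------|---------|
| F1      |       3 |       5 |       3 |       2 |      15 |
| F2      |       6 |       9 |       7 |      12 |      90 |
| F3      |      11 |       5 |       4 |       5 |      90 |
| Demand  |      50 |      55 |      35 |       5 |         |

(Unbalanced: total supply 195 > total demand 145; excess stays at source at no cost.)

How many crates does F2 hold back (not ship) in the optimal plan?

50

Minimum-cost shipments:
  F1->Ithaca: 10 × 3 = 30
  F1->Vail: 5 × 2 = 10
  F2->Ithaca: 40 × 6 = 240
  F3->Waco: 55 × 5 = 275
  F3->Quincy: 35 × 4 = 140
Total cost = 695.
F2 ships 40 of its 90, leaving 50.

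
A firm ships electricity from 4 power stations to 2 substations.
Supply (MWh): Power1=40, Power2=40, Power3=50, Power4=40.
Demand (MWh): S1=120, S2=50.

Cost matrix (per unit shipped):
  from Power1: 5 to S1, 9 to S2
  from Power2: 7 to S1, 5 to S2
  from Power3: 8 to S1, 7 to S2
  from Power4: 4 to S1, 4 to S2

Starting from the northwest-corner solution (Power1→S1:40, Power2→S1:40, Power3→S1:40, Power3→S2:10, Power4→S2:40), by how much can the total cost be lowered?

80

Current plan cost = 40·5 + 40·7 + 40·8 + 10·7 + 40·4 = 1030.
Optimal plan:
  Power1–S1: 40 × 5 = 200
  Power2–S2: 40 × 5 = 200
  Power3–S1: 40 × 8 = 320
  Power3–S2: 10 × 7 = 70
  Power4–S1: 40 × 4 = 160
Optimal cost = 950.
Saving = 1030 − 950 = 80.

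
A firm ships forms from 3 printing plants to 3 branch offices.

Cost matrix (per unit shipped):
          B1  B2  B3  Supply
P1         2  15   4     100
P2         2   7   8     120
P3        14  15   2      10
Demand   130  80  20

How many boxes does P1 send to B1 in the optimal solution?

90

Solving gives:
  P1–B1: 90 boxes
  P1–B3: 10 boxes
  P2–B1: 40 boxes
  P2–B2: 80 boxes
  P3–B3: 10 boxes
Total cost = 880.
So P1→B1 carries 90 boxes.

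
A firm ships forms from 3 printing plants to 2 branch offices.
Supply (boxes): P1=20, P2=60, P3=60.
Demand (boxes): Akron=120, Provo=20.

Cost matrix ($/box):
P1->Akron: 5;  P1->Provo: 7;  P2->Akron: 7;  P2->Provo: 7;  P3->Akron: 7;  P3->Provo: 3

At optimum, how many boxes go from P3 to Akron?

40

The minimum-cost plan:
  P1 to Akron: 20 × $5 = $100
  P2 to Akron: 60 × $7 = $420
  P3 to Akron: 40 × $7 = $280
  P3 to Provo: 20 × $3 = $60
Total cost = $860.
So P3→Akron carries 40 boxes.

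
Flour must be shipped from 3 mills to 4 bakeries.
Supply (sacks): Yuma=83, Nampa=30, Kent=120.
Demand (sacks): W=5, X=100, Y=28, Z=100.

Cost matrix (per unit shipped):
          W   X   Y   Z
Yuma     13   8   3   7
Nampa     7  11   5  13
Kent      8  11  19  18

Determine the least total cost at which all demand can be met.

2157

Optimal allocation:
  Yuma->Z: 83 × 7 = 581
  Nampa->Y: 28 × 5 = 140
  Nampa->Z: 2 × 13 = 26
  Kent->W: 5 × 8 = 40
  Kent->X: 100 × 11 = 1100
  Kent->Z: 15 × 18 = 270
Total = 581 + 140 + 26 + 40 + 1100 + 270 = 2157.
(Supply check: Yuma ships 83; Nampa ships 30; Kent ships 120.)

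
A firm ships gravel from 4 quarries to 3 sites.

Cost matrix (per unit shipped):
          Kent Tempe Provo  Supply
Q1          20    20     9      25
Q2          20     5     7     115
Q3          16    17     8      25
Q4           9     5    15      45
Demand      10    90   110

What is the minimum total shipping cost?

Optimal allocation:
  Q1–Provo: 25 × 9 = 225
  Q2–Tempe: 55 × 5 = 275
  Q2–Provo: 60 × 7 = 420
  Q3–Provo: 25 × 8 = 200
  Q4–Kent: 10 × 9 = 90
  Q4–Tempe: 35 × 5 = 175
Total = 225 + 275 + 420 + 200 + 90 + 175 = 1385.
(Supply check: Q1 ships 25; Q2 ships 115; Q3 ships 25; Q4 ships 45.)

1385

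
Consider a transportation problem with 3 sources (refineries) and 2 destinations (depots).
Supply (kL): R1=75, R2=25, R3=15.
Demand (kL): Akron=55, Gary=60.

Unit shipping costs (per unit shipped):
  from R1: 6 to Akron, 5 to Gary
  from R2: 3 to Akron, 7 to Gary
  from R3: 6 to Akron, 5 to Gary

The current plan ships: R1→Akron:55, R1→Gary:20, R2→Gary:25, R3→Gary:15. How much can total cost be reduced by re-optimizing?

125

Current plan cost = 55·6 + 20·5 + 25·7 + 15·5 = 680.
Optimal plan:
  R1->Akron: 15 × 6 = 90
  R1->Gary: 60 × 5 = 300
  R2->Akron: 25 × 3 = 75
  R3->Akron: 15 × 6 = 90
Optimal cost = 555.
Saving = 680 − 555 = 125.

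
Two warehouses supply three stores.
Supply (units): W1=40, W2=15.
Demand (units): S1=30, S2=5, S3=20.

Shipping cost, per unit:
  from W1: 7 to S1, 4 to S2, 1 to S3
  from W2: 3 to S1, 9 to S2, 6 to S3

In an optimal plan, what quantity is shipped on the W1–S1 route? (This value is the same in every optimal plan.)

Optimal shipments:
  W1->S1: 15 units
  W1->S2: 5 units
  W1->S3: 20 units
  W2->S1: 15 units
Total cost = 190.
So W1→S1 carries 15 units.

15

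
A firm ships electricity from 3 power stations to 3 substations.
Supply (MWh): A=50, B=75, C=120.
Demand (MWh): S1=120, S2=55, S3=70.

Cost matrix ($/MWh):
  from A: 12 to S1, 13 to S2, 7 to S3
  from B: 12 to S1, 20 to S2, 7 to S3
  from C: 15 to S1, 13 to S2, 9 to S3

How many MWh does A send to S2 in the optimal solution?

Solving gives:
  A to S1: 45 × $12 = $540
  A to S3: 5 × $7 = $35
  B to S1: 75 × $12 = $900
  C to S2: 55 × $13 = $715
  C to S3: 65 × $9 = $585
Total cost = $2775.
The route A→S2 is not used.

0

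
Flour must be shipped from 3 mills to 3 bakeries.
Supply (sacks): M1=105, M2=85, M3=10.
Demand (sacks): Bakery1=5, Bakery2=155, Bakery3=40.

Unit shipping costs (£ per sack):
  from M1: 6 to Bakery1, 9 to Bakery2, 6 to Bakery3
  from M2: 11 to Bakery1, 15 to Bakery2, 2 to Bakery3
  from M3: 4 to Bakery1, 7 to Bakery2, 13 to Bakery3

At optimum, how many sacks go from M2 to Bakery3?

40

The minimum-cost plan:
  M1–Bakery2: 105 × £9 = £945
  M2–Bakery1: 5 × £11 = £55
  M2–Bakery2: 40 × £15 = £600
  M2–Bakery3: 40 × £2 = £80
  M3–Bakery2: 10 × £7 = £70
Total cost = £1750.
So M2→Bakery3 carries 40 sacks.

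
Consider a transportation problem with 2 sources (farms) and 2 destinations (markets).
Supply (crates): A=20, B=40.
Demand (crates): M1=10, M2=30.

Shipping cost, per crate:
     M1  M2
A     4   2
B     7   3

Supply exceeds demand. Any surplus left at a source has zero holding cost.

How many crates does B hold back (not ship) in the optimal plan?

20

An optimal plan:
  A–M1: 10 × 4 = 40
  A–M2: 10 × 2 = 20
  B–M2: 20 × 3 = 60
Total cost = 120.
B ships 20 of its 40, leaving 20.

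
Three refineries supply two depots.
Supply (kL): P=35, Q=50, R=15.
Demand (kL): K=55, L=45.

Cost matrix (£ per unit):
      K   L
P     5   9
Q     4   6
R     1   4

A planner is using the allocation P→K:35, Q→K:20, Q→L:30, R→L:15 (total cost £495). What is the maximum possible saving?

Current plan cost = 35·5 + 20·4 + 30·6 + 15·4 = £495.
Optimal plan:
  P to K: 35 × £5 = £175
  Q to K: 5 × £4 = £20
  Q to L: 45 × £6 = £270
  R to K: 15 × £1 = £15
Optimal cost = £480.
Saving = 495 − 480 = £15.

15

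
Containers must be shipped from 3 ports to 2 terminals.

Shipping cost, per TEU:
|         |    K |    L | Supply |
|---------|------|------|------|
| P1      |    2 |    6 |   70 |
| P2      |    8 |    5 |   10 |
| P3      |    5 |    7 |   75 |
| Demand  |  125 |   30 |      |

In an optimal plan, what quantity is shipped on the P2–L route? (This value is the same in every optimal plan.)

10

The minimum-cost plan:
  P1–K: 70 × 2 = 140
  P2–L: 10 × 5 = 50
  P3–K: 55 × 5 = 275
  P3–L: 20 × 7 = 140
Total cost = 605.
So P2→L carries 10 TEU.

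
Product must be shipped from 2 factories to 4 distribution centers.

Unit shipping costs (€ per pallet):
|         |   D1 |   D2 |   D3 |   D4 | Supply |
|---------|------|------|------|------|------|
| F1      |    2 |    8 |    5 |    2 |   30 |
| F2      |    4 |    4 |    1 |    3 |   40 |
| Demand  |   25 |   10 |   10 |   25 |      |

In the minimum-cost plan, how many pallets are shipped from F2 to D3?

10

The minimum-cost plan:
  F1–D1: 25 × €2 = €50
  F1–D4: 5 × €2 = €10
  F2–D2: 10 × €4 = €40
  F2–D3: 10 × €1 = €10
  F2–D4: 20 × €3 = €60
Total cost = €170.
So F2→D3 carries 10 pallets.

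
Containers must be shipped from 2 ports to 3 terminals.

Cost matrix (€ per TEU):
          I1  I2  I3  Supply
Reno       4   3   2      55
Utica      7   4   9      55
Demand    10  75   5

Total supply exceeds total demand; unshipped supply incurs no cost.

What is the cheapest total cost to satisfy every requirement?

Optimal allocation:
  Reno–I1: 10 × €4 = €40
  Reno–I2: 40 × €3 = €120
  Reno–I3: 5 × €2 = €10
  Utica–I2: 35 × €4 = €140
Total = 40 + 120 + 10 + 140 = €310.

310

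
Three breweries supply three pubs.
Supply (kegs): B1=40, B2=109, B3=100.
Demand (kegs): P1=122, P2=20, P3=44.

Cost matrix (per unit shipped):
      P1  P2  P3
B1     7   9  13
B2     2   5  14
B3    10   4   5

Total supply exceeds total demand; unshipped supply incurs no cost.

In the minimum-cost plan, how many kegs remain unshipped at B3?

Minimum-cost shipments:
  B1→P1: 13 × 7 = 91
  B2→P1: 109 × 2 = 218
  B3→P2: 20 × 4 = 80
  B3→P3: 44 × 5 = 220
Total cost = 609.
B3 ships 64 of its 100, leaving 36.

36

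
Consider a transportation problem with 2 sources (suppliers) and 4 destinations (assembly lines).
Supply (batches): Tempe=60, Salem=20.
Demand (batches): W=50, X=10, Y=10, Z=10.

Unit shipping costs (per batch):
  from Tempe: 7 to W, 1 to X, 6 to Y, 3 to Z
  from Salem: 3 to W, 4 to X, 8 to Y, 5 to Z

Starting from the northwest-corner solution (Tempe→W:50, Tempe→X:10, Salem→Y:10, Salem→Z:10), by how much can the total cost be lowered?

Current plan cost = 50·7 + 10·1 + 10·8 + 10·5 = 490.
Optimal plan:
  Tempe–W: 30 batches
  Tempe–X: 10 batches
  Tempe–Y: 10 batches
  Tempe–Z: 10 batches
  Salem–W: 20 batches
Optimal cost = 370.
Saving = 490 − 370 = 120.

120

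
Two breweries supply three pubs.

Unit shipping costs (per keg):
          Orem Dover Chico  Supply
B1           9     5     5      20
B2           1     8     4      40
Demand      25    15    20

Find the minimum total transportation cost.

185

An optimal shipping plan:
  B1–Dover: 15 kegs
  B1–Chico: 5 kegs
  B2–Orem: 25 kegs
  B2–Chico: 15 kegs
Total cost = 185.
(Supply check: B1 ships 20; B2 ships 40.)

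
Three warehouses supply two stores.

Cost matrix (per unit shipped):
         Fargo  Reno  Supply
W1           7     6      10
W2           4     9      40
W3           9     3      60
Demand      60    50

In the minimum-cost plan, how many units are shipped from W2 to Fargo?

40

Optimal shipments:
  W1->Fargo: 10 × 7 = 70
  W2->Fargo: 40 × 4 = 160
  W3->Fargo: 10 × 9 = 90
  W3->Reno: 50 × 3 = 150
Total cost = 470.
So W2→Fargo carries 40 units.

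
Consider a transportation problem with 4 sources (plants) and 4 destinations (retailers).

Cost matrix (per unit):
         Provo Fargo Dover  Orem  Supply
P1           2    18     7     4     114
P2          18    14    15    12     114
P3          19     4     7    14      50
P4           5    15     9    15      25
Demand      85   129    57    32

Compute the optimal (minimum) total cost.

2333

One minimum-cost allocation:
  P1->Provo: 85 × 2 = 170
  P1->Dover: 29 × 7 = 203
  P2->Fargo: 79 × 14 = 1106
  P2->Dover: 3 × 15 = 45
  P2->Orem: 32 × 12 = 384
  P3->Fargo: 50 × 4 = 200
  P4->Dover: 25 × 9 = 225
Total = 170 + 203 + 1106 + 45 + 384 + 200 + 225 = 2333.
(Supply check: P1 ships 114; P2 ships 114; P3 ships 50; P4 ships 25.)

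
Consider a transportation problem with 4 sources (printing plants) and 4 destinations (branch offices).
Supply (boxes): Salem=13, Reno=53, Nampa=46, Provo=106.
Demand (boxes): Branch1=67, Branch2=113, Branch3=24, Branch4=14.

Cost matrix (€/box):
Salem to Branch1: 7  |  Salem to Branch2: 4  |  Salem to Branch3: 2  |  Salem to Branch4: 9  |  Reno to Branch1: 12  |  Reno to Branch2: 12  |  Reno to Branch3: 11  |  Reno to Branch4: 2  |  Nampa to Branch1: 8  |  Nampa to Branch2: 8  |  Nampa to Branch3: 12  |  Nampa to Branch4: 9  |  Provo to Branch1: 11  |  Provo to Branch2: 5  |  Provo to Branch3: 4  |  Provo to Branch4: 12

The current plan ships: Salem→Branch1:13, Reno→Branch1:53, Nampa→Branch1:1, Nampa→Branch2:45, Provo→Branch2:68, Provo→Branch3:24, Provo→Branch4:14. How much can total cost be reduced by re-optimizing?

290

Current plan cost = 13·7 + 53·12 + 1·8 + 45·8 + 68·5 + 24·4 + 14·12 = €1699.
Optimal plan:
  Salem–Branch3: 13 × €2 = €26
  Reno–Branch1: 21 × €12 = €252
  Reno–Branch2: 18 × €12 = €216
  Reno–Branch4: 14 × €2 = €28
  Nampa–Branch1: 46 × €8 = €368
  Provo–Branch2: 95 × €5 = €475
  Provo–Branch3: 11 × €4 = €44
Optimal cost = €1409.
Saving = 1699 − 1409 = €290.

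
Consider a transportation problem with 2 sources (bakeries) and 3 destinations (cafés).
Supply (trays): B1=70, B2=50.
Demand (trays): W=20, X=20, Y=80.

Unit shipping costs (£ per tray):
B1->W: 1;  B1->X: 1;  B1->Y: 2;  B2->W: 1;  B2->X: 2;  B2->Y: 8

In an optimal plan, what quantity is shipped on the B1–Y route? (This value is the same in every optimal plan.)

70

The minimum-cost plan:
  B1->Y: 70 × £2 = £140
  B2->W: 20 × £1 = £20
  B2->X: 20 × £2 = £40
  B2->Y: 10 × £8 = £80
Total cost = £280.
So B1→Y carries 70 trays.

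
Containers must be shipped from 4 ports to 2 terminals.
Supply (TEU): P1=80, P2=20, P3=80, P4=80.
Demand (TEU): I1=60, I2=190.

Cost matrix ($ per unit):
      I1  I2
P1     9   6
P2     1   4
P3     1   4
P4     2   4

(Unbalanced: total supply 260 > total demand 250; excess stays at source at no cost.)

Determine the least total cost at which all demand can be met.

960

One minimum-cost allocation:
  P1→I2: 70 × $6 = $420
  P2→I2: 20 × $4 = $80
  P3→I1: 60 × $1 = $60
  P3→I2: 20 × $4 = $80
  P4→I2: 80 × $4 = $320
Total = 420 + 80 + 60 + 80 + 320 = $960.
(Supply check: P1 ships 70; P2 ships 20; P3 ships 80; P4 ships 80.)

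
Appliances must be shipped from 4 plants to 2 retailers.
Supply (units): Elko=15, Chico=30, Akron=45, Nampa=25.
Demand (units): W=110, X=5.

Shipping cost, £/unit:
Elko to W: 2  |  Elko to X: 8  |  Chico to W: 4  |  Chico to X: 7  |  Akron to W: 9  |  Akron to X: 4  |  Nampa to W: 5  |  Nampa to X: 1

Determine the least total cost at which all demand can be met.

655

Optimal allocation:
  Elko→W: 15 × £2 = £30
  Chico→W: 30 × £4 = £120
  Akron→W: 40 × £9 = £360
  Akron→X: 5 × £4 = £20
  Nampa→W: 25 × £5 = £125
Total = 30 + 120 + 360 + 20 + 125 = £655.
(Supply check: Elko ships 15; Chico ships 30; Akron ships 45; Nampa ships 25.)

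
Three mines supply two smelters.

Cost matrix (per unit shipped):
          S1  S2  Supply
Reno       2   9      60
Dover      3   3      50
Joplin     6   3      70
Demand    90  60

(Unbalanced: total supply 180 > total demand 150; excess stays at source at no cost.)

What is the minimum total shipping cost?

A cheapest plan:
  Reno→S1: 60 × 2 = 120
  Dover→S1: 30 × 3 = 90
  Joplin→S2: 60 × 3 = 180
Total = 120 + 90 + 180 = 390.
(Supply check: Reno ships 60; Dover ships 30; Joplin ships 60.)

390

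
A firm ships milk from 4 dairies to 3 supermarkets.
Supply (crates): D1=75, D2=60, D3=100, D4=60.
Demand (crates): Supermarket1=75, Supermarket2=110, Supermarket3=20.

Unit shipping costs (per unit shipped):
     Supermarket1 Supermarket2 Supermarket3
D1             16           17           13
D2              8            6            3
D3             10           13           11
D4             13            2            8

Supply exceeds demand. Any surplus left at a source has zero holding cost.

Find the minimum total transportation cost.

Optimal allocation:
  D2→Supermarket2: 40 × 6 = 240
  D2→Supermarket3: 20 × 3 = 60
  D3→Supermarket1: 75 × 10 = 750
  D3→Supermarket2: 10 × 13 = 130
  D4→Supermarket2: 60 × 2 = 120
Total = 240 + 60 + 750 + 130 + 120 = 1300.

1300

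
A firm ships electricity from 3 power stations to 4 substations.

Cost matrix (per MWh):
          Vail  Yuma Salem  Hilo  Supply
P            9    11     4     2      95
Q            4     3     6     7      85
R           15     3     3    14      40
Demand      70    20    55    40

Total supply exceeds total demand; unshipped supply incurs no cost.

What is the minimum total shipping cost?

605

Optimal allocation:
  P->Salem: 20 × 4 = 80
  P->Hilo: 40 × 2 = 80
  Q->Vail: 70 × 4 = 280
  Q->Yuma: 15 × 3 = 45
  R->Yuma: 5 × 3 = 15
  R->Salem: 35 × 3 = 105
Total = 80 + 80 + 280 + 45 + 15 + 105 = 605.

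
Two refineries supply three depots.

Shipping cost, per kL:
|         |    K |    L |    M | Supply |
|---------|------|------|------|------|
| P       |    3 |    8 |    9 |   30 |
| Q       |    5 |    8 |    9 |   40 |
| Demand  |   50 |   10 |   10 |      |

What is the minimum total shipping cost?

360

An optimal shipping plan:
  P→K: 30 kL
  Q→K: 20 kL
  Q→L: 10 kL
  Q→M: 10 kL
Total cost = 360.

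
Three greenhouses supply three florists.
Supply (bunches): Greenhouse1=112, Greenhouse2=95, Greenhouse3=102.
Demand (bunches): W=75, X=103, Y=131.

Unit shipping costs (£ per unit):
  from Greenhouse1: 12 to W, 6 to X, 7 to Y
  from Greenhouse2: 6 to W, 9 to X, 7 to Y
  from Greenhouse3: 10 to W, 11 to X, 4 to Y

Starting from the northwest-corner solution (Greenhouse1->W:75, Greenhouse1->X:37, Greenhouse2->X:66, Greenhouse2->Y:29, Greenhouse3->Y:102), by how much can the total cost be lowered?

648

Current plan cost = 75·12 + 37·6 + 66·9 + 29·7 + 102·4 = £2327.
Optimal plan:
  Greenhouse1->X: 103 × £6 = £618
  Greenhouse1->Y: 9 × £7 = £63
  Greenhouse2->W: 75 × £6 = £450
  Greenhouse2->Y: 20 × £7 = £140
  Greenhouse3->Y: 102 × £4 = £408
Optimal cost = £1679.
Saving = 2327 − 1679 = £648.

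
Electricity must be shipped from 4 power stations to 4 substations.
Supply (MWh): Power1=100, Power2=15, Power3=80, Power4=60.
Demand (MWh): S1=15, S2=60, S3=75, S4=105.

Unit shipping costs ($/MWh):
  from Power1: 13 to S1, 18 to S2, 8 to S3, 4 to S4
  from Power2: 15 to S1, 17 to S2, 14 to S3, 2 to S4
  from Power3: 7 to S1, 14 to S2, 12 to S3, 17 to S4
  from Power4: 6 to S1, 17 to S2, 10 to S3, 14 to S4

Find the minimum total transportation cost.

2075

An optimal shipping plan:
  Power1→S3: 10 × $8 = $80
  Power1→S4: 90 × $4 = $360
  Power2→S4: 15 × $2 = $30
  Power3→S1: 15 × $7 = $105
  Power3→S2: 60 × $14 = $840
  Power3→S3: 5 × $12 = $60
  Power4→S3: 60 × $10 = $600
Total = 80 + 360 + 30 + 105 + 840 + 60 + 600 = $2075.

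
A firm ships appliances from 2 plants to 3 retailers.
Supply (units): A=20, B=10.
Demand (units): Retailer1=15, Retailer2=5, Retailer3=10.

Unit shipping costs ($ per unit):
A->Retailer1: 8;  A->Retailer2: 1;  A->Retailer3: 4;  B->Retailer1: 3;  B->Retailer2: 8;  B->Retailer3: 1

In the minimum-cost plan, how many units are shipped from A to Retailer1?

Optimal shipments:
  A to Retailer1: 5 × $8 = $40
  A to Retailer2: 5 × $1 = $5
  A to Retailer3: 10 × $4 = $40
  B to Retailer1: 10 × $3 = $30
Total cost = $115.
So A→Retailer1 carries 5 units.

5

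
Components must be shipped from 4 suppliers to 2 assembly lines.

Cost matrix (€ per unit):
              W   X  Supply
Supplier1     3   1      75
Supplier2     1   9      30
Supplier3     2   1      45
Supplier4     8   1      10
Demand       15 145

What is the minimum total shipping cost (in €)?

An optimal shipping plan:
  Supplier1->X: 75 × €1 = €75
  Supplier2->W: 15 × €1 = €15
  Supplier2->X: 15 × €9 = €135
  Supplier3->X: 45 × €1 = €45
  Supplier4->X: 10 × €1 = €10
Total = 75 + 15 + 135 + 45 + 10 = €280.
(Supply check: Supplier1 ships 75; Supplier2 ships 30; Supplier3 ships 45; Supplier4 ships 10.)

280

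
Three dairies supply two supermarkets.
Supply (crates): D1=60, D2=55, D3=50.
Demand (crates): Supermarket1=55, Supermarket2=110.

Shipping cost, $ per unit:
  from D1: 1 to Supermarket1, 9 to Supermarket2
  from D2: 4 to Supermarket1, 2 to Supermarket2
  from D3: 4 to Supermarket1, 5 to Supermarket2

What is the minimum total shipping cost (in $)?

An optimal shipping plan:
  D1→Supermarket1: 55 × $1 = $55
  D1→Supermarket2: 5 × $9 = $45
  D2→Supermarket2: 55 × $2 = $110
  D3→Supermarket2: 50 × $5 = $250
Total = 55 + 45 + 110 + 250 = $460.
(Supply check: D1 ships 60; D2 ships 55; D3 ships 50.)

460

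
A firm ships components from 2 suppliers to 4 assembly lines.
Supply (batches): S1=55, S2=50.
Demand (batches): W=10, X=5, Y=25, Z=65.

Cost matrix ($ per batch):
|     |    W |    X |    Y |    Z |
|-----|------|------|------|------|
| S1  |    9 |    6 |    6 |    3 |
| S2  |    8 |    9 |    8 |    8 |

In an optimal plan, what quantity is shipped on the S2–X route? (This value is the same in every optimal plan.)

5

The minimum-cost plan:
  S1–Z: 55 batches
  S2–W: 10 batches
  S2–X: 5 batches
  S2–Y: 25 batches
  S2–Z: 10 batches
Total cost = $570.
So S2→X carries 5 batches.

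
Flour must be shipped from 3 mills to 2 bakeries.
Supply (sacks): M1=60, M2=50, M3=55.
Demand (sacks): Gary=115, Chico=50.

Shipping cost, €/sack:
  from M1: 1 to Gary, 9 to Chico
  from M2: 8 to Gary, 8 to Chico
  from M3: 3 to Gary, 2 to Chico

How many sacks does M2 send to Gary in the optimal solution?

50

Optimal shipments:
  M1→Gary: 60 × €1 = €60
  M2→Gary: 50 × €8 = €400
  M3→Gary: 5 × €3 = €15
  M3→Chico: 50 × €2 = €100
Total cost = €575.
So M2→Gary carries 50 sacks.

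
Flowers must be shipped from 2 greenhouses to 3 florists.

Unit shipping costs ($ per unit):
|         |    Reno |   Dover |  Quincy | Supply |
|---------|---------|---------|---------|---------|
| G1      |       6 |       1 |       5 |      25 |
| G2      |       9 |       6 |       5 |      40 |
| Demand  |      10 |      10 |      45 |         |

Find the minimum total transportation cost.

295

An optimal shipping plan:
  G1–Reno: 10 bunches
  G1–Dover: 10 bunches
  G1–Quincy: 5 bunches
  G2–Quincy: 40 bunches
Total cost = $295.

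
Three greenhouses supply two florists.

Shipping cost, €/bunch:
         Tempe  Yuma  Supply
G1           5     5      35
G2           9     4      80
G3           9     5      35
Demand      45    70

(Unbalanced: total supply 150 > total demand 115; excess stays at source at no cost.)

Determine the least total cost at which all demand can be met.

545

A cheapest plan:
  G1–Tempe: 35 × €5 = €175
  G2–Yuma: 70 × €4 = €280
  G3–Tempe: 10 × €9 = €90
Total = 175 + 280 + 90 = €545.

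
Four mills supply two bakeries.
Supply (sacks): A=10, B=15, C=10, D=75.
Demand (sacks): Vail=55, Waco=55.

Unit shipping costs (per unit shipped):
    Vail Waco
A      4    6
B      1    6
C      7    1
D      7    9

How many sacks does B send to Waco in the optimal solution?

Optimal shipments:
  A→Vail: 10 × 4 = 40
  B→Vail: 15 × 1 = 15
  C→Waco: 10 × 1 = 10
  D→Vail: 30 × 7 = 210
  D→Waco: 45 × 9 = 405
Total cost = 680.
The route B→Waco is not used.

0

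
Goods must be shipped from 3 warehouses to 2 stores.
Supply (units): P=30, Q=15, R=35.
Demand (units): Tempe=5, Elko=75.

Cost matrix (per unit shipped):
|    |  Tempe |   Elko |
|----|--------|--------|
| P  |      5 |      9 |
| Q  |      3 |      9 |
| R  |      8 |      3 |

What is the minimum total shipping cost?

A cheapest plan:
  P to Elko: 30 units
  Q to Tempe: 5 units
  Q to Elko: 10 units
  R to Elko: 35 units
Total cost = 480.
(Supply check: P ships 30; Q ships 15; R ships 35.)

480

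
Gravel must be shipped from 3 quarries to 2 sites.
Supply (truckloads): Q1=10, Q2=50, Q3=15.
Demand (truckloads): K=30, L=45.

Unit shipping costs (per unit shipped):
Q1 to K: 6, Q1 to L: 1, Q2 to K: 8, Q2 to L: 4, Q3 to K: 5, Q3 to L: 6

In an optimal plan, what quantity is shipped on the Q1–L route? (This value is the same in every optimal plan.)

Solving gives:
  Q1->L: 10 truckloads
  Q2->K: 15 truckloads
  Q2->L: 35 truckloads
  Q3->K: 15 truckloads
Total cost = 345.
So Q1→L carries 10 truckloads.

10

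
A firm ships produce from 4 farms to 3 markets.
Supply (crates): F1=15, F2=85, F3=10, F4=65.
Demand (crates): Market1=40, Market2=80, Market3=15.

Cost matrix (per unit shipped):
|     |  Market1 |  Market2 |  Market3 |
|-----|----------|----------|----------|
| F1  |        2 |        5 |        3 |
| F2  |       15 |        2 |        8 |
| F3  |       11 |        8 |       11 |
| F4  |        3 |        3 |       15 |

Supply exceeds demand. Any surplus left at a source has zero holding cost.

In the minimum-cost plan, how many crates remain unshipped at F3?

An optimal plan:
  F1–Market3: 15 × 3 = 45
  F2–Market2: 80 × 2 = 160
  F4–Market1: 40 × 3 = 120
Total cost = 325.
F3 ships 0 of its 10, leaving 10.

10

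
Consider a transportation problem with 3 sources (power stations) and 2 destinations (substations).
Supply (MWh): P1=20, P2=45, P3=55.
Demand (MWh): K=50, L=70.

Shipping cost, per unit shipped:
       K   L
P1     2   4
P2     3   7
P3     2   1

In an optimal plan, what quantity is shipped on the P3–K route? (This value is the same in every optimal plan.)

0

Optimal shipments:
  P1–K: 5 MWh
  P1–L: 15 MWh
  P2–K: 45 MWh
  P3–L: 55 MWh
Total cost = 260.
The route P3→K is not used.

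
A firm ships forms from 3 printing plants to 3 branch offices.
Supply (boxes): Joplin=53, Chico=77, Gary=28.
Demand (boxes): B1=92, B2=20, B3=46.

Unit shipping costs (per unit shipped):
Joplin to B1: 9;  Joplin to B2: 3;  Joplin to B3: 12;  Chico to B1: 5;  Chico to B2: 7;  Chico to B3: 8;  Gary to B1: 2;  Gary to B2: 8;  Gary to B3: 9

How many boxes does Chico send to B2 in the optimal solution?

The minimum-cost plan:
  Joplin to B2: 20 × 3 = 60
  Joplin to B3: 33 × 12 = 396
  Chico to B1: 64 × 5 = 320
  Chico to B3: 13 × 8 = 104
  Gary to B1: 28 × 2 = 56
Total cost = 936.
The route Chico→B2 is not used.

0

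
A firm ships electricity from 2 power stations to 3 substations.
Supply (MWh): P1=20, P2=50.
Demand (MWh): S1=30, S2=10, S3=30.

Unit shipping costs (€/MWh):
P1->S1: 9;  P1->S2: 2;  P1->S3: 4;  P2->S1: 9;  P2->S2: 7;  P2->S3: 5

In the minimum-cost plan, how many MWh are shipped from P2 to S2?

Optimal shipments:
  P1–S2: 10 × €2 = €20
  P1–S3: 10 × €4 = €40
  P2–S1: 30 × €9 = €270
  P2–S3: 20 × €5 = €100
Total cost = €430.
The route P2→S2 is not used.

0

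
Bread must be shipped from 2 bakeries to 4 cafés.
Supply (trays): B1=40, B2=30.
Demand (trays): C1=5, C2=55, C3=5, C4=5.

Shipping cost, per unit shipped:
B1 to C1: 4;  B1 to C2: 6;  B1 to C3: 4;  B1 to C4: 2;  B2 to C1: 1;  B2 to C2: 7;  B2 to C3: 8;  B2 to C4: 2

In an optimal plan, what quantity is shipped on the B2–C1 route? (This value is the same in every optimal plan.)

Optimal shipments:
  B1→C2: 35 × 6 = 210
  B1→C3: 5 × 4 = 20
  B2→C1: 5 × 1 = 5
  B2→C2: 20 × 7 = 140
  B2→C4: 5 × 2 = 10
Total cost = 385.
So B2→C1 carries 5 trays.

5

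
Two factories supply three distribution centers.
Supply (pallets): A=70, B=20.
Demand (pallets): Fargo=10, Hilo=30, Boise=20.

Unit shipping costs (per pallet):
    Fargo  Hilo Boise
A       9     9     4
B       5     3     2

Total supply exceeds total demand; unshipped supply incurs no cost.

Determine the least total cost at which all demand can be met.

Optimal allocation:
  A–Fargo: 10 × 9 = 90
  A–Hilo: 10 × 9 = 90
  A–Boise: 20 × 4 = 80
  B–Hilo: 20 × 3 = 60
Total = 90 + 90 + 80 + 60 = 320.

320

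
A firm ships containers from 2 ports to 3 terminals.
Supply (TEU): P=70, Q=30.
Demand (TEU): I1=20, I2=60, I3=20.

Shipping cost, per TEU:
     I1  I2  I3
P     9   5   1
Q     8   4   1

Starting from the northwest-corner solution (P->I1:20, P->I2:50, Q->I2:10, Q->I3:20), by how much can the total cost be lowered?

20

Current plan cost = 20·9 + 50·5 + 10·4 + 20·1 = 490.
Optimal plan:
  P->I1: 20 × 9 = 180
  P->I2: 30 × 5 = 150
  P->I3: 20 × 1 = 20
  Q->I2: 30 × 4 = 120
Optimal cost = 470.
Saving = 490 − 470 = 20.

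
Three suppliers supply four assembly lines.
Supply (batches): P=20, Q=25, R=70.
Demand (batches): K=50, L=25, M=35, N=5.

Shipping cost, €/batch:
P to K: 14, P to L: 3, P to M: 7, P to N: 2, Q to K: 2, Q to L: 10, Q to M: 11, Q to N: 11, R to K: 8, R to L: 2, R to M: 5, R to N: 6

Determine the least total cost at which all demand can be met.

500

One minimum-cost allocation:
  P→L: 15 × €3 = €45
  P→N: 5 × €2 = €10
  Q→K: 25 × €2 = €50
  R→K: 25 × €8 = €200
  R→L: 10 × €2 = €20
  R→M: 35 × €5 = €175
Total = 45 + 10 + 50 + 200 + 20 + 175 = €500.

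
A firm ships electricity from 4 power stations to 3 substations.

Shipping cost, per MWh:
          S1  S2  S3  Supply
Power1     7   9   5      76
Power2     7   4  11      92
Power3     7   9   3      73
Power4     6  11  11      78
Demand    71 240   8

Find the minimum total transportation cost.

2164

A cheapest plan:
  Power1–S2: 76 × 9 = 684
  Power2–S2: 92 × 4 = 368
  Power3–S2: 65 × 9 = 585
  Power3–S3: 8 × 3 = 24
  Power4–S1: 71 × 6 = 426
  Power4–S2: 7 × 11 = 77
Total = 684 + 368 + 585 + 24 + 426 + 77 = 2164.
(Supply check: Power1 ships 76; Power2 ships 92; Power3 ships 73; Power4 ships 78.)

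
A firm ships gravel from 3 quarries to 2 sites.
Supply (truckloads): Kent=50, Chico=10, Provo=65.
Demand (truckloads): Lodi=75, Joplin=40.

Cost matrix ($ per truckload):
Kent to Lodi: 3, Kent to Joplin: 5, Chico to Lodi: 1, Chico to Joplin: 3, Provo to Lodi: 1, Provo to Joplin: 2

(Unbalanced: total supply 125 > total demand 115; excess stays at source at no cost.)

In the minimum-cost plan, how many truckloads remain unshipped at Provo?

An optimal plan:
  Kent to Lodi: 40 × $3 = $120
  Chico to Lodi: 10 × $1 = $10
  Provo to Lodi: 25 × $1 = $25
  Provo to Joplin: 40 × $2 = $80
Total cost = $235.
Provo ships 65 of its 65, leaving 0.

0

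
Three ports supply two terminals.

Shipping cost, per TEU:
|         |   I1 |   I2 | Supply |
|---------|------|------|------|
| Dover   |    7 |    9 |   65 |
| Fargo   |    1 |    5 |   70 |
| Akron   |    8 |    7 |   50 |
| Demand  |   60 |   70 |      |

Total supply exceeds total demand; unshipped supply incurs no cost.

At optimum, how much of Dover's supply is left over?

55

Minimum-cost shipments:
  Dover–I2: 10 × 9 = 90
  Fargo–I1: 60 × 1 = 60
  Fargo–I2: 10 × 5 = 50
  Akron–I2: 50 × 7 = 350
Total cost = 550.
Dover ships 10 of its 65, leaving 55.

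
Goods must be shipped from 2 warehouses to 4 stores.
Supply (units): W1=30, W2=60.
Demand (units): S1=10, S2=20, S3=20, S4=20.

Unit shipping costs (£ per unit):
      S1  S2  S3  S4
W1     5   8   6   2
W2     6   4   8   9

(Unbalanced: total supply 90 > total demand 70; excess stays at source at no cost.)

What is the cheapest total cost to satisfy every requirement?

A cheapest plan:
  W1→S3: 10 × £6 = £60
  W1→S4: 20 × £2 = £40
  W2→S1: 10 × £6 = £60
  W2→S2: 20 × £4 = £80
  W2→S3: 10 × £8 = £80
Total = 60 + 40 + 60 + 80 + 80 = £320.

320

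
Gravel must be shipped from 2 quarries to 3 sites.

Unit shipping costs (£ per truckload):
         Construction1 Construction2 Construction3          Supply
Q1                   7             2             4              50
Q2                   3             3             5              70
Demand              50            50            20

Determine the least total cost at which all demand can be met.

350

An optimal shipping plan:
  Q1->Construction2: 50 × £2 = £100
  Q2->Construction1: 50 × £3 = £150
  Q2->Construction3: 20 × £5 = £100
Total = 100 + 150 + 100 = £350.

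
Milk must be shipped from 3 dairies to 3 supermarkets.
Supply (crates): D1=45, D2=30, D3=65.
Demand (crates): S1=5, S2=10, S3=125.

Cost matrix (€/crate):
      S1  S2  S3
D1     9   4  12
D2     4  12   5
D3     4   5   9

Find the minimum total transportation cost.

1170

Optimal allocation:
  D1 to S2: 10 × €4 = €40
  D1 to S3: 35 × €12 = €420
  D2 to S3: 30 × €5 = €150
  D3 to S1: 5 × €4 = €20
  D3 to S3: 60 × €9 = €540
Total = 40 + 420 + 150 + 20 + 540 = €1170.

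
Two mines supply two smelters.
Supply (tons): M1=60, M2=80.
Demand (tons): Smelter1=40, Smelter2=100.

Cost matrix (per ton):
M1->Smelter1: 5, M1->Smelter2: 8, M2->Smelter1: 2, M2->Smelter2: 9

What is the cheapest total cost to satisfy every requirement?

One minimum-cost allocation:
  M1–Smelter2: 60 × 8 = 480
  M2–Smelter1: 40 × 2 = 80
  M2–Smelter2: 40 × 9 = 360
Total = 480 + 80 + 360 = 920.

920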